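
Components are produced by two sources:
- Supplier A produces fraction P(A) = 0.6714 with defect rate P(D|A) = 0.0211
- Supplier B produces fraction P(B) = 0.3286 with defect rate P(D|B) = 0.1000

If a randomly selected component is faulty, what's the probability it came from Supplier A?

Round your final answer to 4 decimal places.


Let A = from Supplier A, D = faulty

Given:
- P(A) = 0.6714, P(B) = 0.3286
- P(D|A) = 0.0211, P(D|B) = 0.1000

Step 1: Find P(D)
P(D) = P(D|A)P(A) + P(D|B)P(B)
     = 0.0211 × 0.6714 + 0.1000 × 0.3286
     = 0.01416654 + 0.03286000
     = 0.04702654

Step 2: Apply Bayes' theorem
P(A|D) = P(D|A)P(A) / P(D)
       = 0.01416654 / 0.04702654
       = 0.3012


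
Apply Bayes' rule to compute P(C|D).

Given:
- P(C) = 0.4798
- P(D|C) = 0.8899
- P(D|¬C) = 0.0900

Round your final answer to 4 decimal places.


Bayes' theorem: P(C|D) = P(D|C) × P(C) / P(D)

Step 1: Calculate P(D) using law of total probability
P(D) = P(D|C)P(C) + P(D|¬C)P(¬C)
     = 0.8899 × 0.4798 + 0.0900 × 0.5202
     = 0.42697402 + 0.04681800
     = 0.47379202

Step 2: Apply Bayes' theorem
P(C|D) = P(D|C) × P(C) / P(D)
       = 0.42697402 / 0.47379202
       = 0.9012


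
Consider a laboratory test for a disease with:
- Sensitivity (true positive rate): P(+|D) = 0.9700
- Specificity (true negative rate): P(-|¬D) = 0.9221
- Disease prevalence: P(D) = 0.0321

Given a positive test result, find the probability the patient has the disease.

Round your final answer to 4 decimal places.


Let D = has disease, + = positive test

Given:
- P(D) = 0.0321 (prevalence)
- P(+|D) = 0.9700 (sensitivity)
- P(-|¬D) = 0.9221 (specificity)
- P(+|¬D) = 0.0779 (false positive rate = 1 - specificity)

Step 1: Find P(+)
P(+) = P(+|D)P(D) + P(+|¬D)P(¬D)
     = 0.9700 × 0.0321 + 0.0779 × 0.9679
     = 0.03113700 + 0.07539941
     = 0.10653641

Step 2: Apply Bayes' theorem for P(D|+)
P(D|+) = P(+|D)P(D) / P(+)
       = 0.03113700 / 0.10653641
       = 0.2923


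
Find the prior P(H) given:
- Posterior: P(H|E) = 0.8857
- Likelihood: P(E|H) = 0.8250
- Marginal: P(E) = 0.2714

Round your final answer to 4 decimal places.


From Bayes' theorem: P(H|E) = P(E|H) × P(H) / P(E)

Rearranging for P(H):
P(H) = P(H|E) × P(E) / P(E|H)
     = 0.8857 × 0.2714 / 0.8250
     = 0.24037898 / 0.8250
     = 0.2914


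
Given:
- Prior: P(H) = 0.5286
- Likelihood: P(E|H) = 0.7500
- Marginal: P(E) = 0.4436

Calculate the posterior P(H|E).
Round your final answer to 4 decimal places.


Using Bayes' theorem:

P(H|E) = P(E|H) × P(H) / P(E)
       = 0.7500 × 0.5286 / 0.4436
       = 0.39645000 / 0.4436
       = 0.8937

The evidence strengthens our belief in H.
Prior: 0.5286 → Posterior: 0.8937


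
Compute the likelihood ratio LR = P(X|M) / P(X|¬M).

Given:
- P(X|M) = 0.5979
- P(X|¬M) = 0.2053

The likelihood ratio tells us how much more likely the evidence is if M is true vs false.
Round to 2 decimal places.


Likelihood Ratio (LR) = P(X|M) / P(X|¬M)

LR = 0.5979 / 0.2053
   = 2.91

The evidence is 2.91 times more likely if M is true than if M is false.
Since LR > 1, the evidence supports M over ¬M.


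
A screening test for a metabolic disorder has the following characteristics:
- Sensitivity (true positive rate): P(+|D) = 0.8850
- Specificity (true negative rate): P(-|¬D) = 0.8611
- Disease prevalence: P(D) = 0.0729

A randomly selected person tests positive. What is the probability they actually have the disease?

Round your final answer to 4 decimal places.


Let D = has disease, + = positive test

Given:
- P(D) = 0.0729 (prevalence)
- P(+|D) = 0.8850 (sensitivity)
- P(-|¬D) = 0.8611 (specificity)
- P(+|¬D) = 0.1389 (false positive rate = 1 - specificity)

Step 1: Find P(+)
P(+) = P(+|D)P(D) + P(+|¬D)P(¬D)
     = 0.8850 × 0.0729 + 0.1389 × 0.9271
     = 0.06451650 + 0.12877419
     = 0.19329069

Step 2: Apply Bayes' theorem for P(D|+)
P(D|+) = P(+|D)P(D) / P(+)
       = 0.06451650 / 0.19329069
       = 0.3338


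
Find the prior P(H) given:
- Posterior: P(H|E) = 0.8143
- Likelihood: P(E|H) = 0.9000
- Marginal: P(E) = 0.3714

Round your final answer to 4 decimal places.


From Bayes' theorem: P(H|E) = P(E|H) × P(H) / P(E)

Rearranging for P(H):
P(H) = P(H|E) × P(E) / P(E|H)
     = 0.8143 × 0.3714 / 0.9000
     = 0.30243102 / 0.9000
     = 0.3360


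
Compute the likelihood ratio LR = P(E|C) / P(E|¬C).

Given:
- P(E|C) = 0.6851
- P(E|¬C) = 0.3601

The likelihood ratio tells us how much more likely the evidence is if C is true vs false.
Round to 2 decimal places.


Likelihood Ratio (LR) = P(E|C) / P(E|¬C)

LR = 0.6851 / 0.3601
   = 1.90

The evidence is 1.90 times more likely if C is true than if C is false.
Because LR exceeds 1, E is evidence for C.


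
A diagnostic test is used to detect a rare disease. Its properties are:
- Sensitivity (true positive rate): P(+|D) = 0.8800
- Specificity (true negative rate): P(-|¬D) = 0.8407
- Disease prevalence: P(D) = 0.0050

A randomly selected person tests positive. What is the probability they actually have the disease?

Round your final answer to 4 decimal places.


Let D = has disease, + = positive test

Given:
- P(D) = 0.0050 (prevalence)
- P(+|D) = 0.8800 (sensitivity)
- P(-|¬D) = 0.8407 (specificity)
- P(+|¬D) = 0.1593 (false positive rate = 1 - specificity)

Step 1: Find P(+)
P(+) = P(+|D)P(D) + P(+|¬D)P(¬D)
     = 0.8800 × 0.0050 + 0.1593 × 0.9950
     = 0.00440000 + 0.15850350
     = 0.16290350

Step 2: Apply Bayes' theorem for P(D|+)
P(D|+) = P(+|D)P(D) / P(+)
       = 0.00440000 / 0.16290350
       = 0.0270


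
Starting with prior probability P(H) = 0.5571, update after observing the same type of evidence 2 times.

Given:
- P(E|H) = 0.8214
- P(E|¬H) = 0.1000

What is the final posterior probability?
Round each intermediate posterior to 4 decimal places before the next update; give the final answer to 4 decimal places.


Sequential Bayesian updating:

Initial prior: P(H) = 0.5571

Update 1:
  P(E) = 0.8214 × 0.5571 + 0.1000 × 0.4429 = 0.45760194 + 0.04429000 = 0.50189194
  P(H|E) = 0.45760194 / 0.50189194 = 0.9118

Update 2:
  P(E) = 0.8214 × 0.9118 + 0.1000 × 0.0882 = 0.74895252 + 0.00882000 = 0.75777252
  P(H|E) = 0.74895252 / 0.75777252 = 0.9884

Final posterior: 0.9884


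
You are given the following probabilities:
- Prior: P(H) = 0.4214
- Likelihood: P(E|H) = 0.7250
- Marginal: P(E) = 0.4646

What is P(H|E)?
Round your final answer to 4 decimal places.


Using Bayes' theorem:

P(H|E) = P(E|H) × P(H) / P(E)
       = 0.7250 × 0.4214 / 0.4646
       = 0.30551500 / 0.4646
       = 0.6576

The evidence strengthens our belief in H.
Prior: 0.4214 → Posterior: 0.6576


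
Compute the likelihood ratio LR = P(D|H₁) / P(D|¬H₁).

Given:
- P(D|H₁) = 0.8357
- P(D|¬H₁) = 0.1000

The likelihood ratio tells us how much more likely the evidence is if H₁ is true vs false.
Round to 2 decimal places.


Likelihood Ratio (LR) = P(D|H₁) / P(D|¬H₁)

LR = 0.8357 / 0.1000
   = 8.36

The evidence is 8.36 times more likely if H₁ is true than if H₁ is false.
LR > 1, so observing D raises the odds in favor of H₁.


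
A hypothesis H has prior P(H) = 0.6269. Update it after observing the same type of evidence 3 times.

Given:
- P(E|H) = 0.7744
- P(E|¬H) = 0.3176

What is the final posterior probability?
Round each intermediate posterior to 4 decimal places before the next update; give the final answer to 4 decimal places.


Sequential Bayesian updating:

Initial prior: P(H) = 0.6269

Update 1:
  P(E) = 0.7744 × 0.6269 + 0.3176 × 0.3731 = 0.48547136 + 0.11849656 = 0.60396792
  P(H|E) = 0.48547136 / 0.60396792 = 0.8038

Update 2:
  P(E) = 0.7744 × 0.8038 + 0.3176 × 0.1962 = 0.62246272 + 0.06231312 = 0.68477584
  P(H|E) = 0.62246272 / 0.68477584 = 0.9090

Update 3:
  P(E) = 0.7744 × 0.9090 + 0.3176 × 0.0910 = 0.70392960 + 0.02890160 = 0.73283120
  P(H|E) = 0.70392960 / 0.73283120 = 0.9606

Final posterior: 0.9606


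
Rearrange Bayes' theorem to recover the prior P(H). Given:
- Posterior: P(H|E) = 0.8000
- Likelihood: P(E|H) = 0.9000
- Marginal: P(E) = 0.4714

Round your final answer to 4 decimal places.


From Bayes' theorem: P(H|E) = P(E|H) × P(H) / P(E)

Rearranging for P(H):
P(H) = P(H|E) × P(E) / P(E|H)
     = 0.8000 × 0.4714 / 0.9000
     = 0.37712000 / 0.9000
     = 0.4190


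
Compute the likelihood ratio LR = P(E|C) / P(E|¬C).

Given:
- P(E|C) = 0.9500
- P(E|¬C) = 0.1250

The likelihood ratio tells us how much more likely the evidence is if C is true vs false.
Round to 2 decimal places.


Likelihood Ratio (LR) = P(E|C) / P(E|¬C)

LR = 0.9500 / 0.1250
   = 7.60

The evidence is 7.60 times more likely if C is true than if C is false.
Because LR exceeds 1, E is evidence for C.


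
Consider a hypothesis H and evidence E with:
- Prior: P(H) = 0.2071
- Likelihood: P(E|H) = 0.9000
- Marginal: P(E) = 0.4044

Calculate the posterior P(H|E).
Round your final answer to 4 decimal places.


Using Bayes' theorem:

P(H|E) = P(E|H) × P(H) / P(E)
       = 0.9000 × 0.2071 / 0.4044
       = 0.18639000 / 0.4044
       = 0.4609

The evidence strengthens our belief in H.
Prior: 0.2071 → Posterior: 0.4609


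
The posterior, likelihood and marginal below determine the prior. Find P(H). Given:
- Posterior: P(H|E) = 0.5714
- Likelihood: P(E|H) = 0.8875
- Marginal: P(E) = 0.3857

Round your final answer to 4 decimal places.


From Bayes' theorem: P(H|E) = P(E|H) × P(H) / P(E)

Rearranging for P(H):
P(H) = P(H|E) × P(E) / P(E|H)
     = 0.5714 × 0.3857 / 0.8875
     = 0.22038898 / 0.8875
     = 0.2483


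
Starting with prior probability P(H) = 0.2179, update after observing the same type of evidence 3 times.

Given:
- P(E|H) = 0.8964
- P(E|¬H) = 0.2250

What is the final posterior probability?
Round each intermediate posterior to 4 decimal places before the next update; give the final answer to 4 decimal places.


Sequential Bayesian updating:

Initial prior: P(H) = 0.2179

Update 1:
  P(E) = 0.8964 × 0.2179 + 0.2250 × 0.7821 = 0.19532556 + 0.17597250 = 0.37129806
  P(H|E) = 0.19532556 / 0.37129806 = 0.5261

Update 2:
  P(E) = 0.8964 × 0.5261 + 0.2250 × 0.4739 = 0.47159604 + 0.10662750 = 0.57822354
  P(H|E) = 0.47159604 / 0.57822354 = 0.8156

Update 3:
  P(E) = 0.8964 × 0.8156 + 0.2250 × 0.1844 = 0.73110384 + 0.04149000 = 0.77259384
  P(H|E) = 0.73110384 / 0.77259384 = 0.9463

Final posterior: 0.9463


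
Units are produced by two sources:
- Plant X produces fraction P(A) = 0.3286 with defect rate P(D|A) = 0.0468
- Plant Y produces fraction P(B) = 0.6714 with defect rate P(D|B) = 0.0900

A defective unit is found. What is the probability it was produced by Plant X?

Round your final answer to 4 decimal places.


Let A = from Plant X, D = defective

Given:
- P(A) = 0.3286, P(B) = 0.6714
- P(D|A) = 0.0468, P(D|B) = 0.0900

Step 1: Find P(D)
P(D) = P(D|A)P(A) + P(D|B)P(B)
     = 0.0468 × 0.3286 + 0.0900 × 0.6714
     = 0.01537848 + 0.06042600
     = 0.07580448

Step 2: Apply Bayes' theorem
P(A|D) = P(D|A)P(A) / P(D)
       = 0.01537848 / 0.07580448
       = 0.2029


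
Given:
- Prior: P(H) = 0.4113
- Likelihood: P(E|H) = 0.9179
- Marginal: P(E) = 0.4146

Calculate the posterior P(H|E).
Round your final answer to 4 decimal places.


Using Bayes' theorem:

P(H|E) = P(E|H) × P(H) / P(E)
       = 0.9179 × 0.4113 / 0.4146
       = 0.37753227 / 0.4146
       = 0.9106

The evidence strengthens our belief in H.
Prior: 0.4113 → Posterior: 0.9106


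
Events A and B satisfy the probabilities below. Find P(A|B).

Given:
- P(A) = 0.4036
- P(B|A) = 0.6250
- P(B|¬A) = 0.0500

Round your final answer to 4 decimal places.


Bayes' theorem: P(A|B) = P(B|A) × P(A) / P(B)

Step 1: Calculate P(B) using law of total probability
P(B) = P(B|A)P(A) + P(B|¬A)P(¬A)
     = 0.6250 × 0.4036 + 0.0500 × 0.5964
     = 0.25225000 + 0.02982000
     = 0.28207000

Step 2: Apply Bayes' theorem
P(A|B) = P(B|A) × P(A) / P(B)
       = 0.25225000 / 0.28207000
       = 0.8943


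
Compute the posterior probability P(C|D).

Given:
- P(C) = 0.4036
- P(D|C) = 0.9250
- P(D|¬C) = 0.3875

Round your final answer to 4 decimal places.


Bayes' theorem: P(C|D) = P(D|C) × P(C) / P(D)

Step 1: Calculate P(D) using law of total probability
P(D) = P(D|C)P(C) + P(D|¬C)P(¬C)
     = 0.9250 × 0.4036 + 0.3875 × 0.5964
     = 0.37333000 + 0.23110500
     = 0.60443500

Step 2: Apply Bayes' theorem
P(C|D) = P(D|C) × P(C) / P(D)
       = 0.37333000 / 0.60443500
       = 0.6177


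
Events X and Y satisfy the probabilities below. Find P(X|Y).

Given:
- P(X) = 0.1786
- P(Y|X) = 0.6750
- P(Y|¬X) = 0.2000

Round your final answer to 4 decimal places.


Bayes' theorem: P(X|Y) = P(Y|X) × P(X) / P(Y)

Step 1: Calculate P(Y) using law of total probability
P(Y) = P(Y|X)P(X) + P(Y|¬X)P(¬X)
     = 0.6750 × 0.1786 + 0.2000 × 0.8214
     = 0.12055500 + 0.16428000
     = 0.28483500

Step 2: Apply Bayes' theorem
P(X|Y) = P(Y|X) × P(X) / P(Y)
       = 0.12055500 / 0.28483500
       = 0.4232


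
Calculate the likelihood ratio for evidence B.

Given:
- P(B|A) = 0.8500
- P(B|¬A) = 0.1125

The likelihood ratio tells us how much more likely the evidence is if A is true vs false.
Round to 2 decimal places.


Likelihood Ratio (LR) = P(B|A) / P(B|¬A)

LR = 0.8500 / 0.1125
   = 7.56

The evidence is 7.56 times more likely if A is true than if A is false.
Because LR exceeds 1, B is evidence for A.


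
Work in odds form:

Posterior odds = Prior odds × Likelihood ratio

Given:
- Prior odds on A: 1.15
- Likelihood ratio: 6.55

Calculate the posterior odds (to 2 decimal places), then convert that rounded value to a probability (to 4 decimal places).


Step 1: Calculate posterior odds
Posterior odds = Prior odds × LR
               = 1.15 × 6.55
               = 7.53

Step 2: Convert to probability
P(A|E) = Posterior odds / (1 + Posterior odds)
       = 7.53 / (1 + 7.53)
       = 7.53 / 8.53
       = 0.8828

The evidence increased P(A) from 0.5349 to 0.8828.


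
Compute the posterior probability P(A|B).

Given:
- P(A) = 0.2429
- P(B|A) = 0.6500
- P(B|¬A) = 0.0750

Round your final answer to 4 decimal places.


Bayes' theorem: P(A|B) = P(B|A) × P(A) / P(B)

Step 1: Calculate P(B) using law of total probability
P(B) = P(B|A)P(A) + P(B|¬A)P(¬A)
     = 0.6500 × 0.2429 + 0.0750 × 0.7571
     = 0.15788500 + 0.05678250
     = 0.21466750

Step 2: Apply Bayes' theorem
P(A|B) = P(B|A) × P(A) / P(B)
       = 0.15788500 / 0.21466750
       = 0.7355


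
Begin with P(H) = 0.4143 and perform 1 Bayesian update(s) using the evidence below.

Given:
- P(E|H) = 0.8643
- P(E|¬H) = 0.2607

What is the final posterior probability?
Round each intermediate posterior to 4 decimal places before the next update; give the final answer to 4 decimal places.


Sequential Bayesian updating:

Initial prior: P(H) = 0.4143

Update 1:
  P(E) = 0.8643 × 0.4143 + 0.2607 × 0.5857 = 0.35807949 + 0.15269199 = 0.51077148
  P(H|E) = 0.35807949 / 0.51077148 = 0.7011

Final posterior: 0.7011


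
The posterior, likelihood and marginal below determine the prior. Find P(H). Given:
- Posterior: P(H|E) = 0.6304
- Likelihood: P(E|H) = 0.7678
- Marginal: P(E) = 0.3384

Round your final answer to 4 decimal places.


From Bayes' theorem: P(H|E) = P(E|H) × P(H) / P(E)

Rearranging for P(H):
P(H) = P(H|E) × P(E) / P(E|H)
     = 0.6304 × 0.3384 / 0.7678
     = 0.21332736 / 0.7678
     = 0.2778


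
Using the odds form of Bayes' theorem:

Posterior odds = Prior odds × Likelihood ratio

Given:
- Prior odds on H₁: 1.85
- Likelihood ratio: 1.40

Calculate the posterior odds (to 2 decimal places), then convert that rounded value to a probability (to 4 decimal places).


Step 1: Calculate posterior odds
Posterior odds = Prior odds × LR
               = 1.85 × 1.40
               = 2.59

Step 2: Convert to probability
P(H₁|E) = Posterior odds / (1 + Posterior odds)
       = 2.59 / (1 + 2.59)
       = 2.59 / 3.59
       = 0.7214

The evidence increased P(H₁) from 0.6491 to 0.7214.


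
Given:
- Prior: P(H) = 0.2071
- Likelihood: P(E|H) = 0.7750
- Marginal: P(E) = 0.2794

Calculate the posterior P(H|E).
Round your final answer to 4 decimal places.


Using Bayes' theorem:

P(H|E) = P(E|H) × P(H) / P(E)
       = 0.7750 × 0.2071 / 0.2794
       = 0.16050250 / 0.2794
       = 0.5745

The evidence strengthens our belief in H.
Prior: 0.2071 → Posterior: 0.5745


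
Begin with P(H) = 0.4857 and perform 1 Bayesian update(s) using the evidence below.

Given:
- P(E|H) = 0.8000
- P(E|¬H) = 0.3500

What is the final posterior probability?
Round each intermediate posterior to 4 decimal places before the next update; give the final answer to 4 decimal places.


Sequential Bayesian updating:

Initial prior: P(H) = 0.4857

Update 1:
  P(E) = 0.8000 × 0.4857 + 0.3500 × 0.5143 = 0.38856000 + 0.18000500 = 0.56856500
  P(H|E) = 0.38856000 / 0.56856500 = 0.6834

Final posterior: 0.6834


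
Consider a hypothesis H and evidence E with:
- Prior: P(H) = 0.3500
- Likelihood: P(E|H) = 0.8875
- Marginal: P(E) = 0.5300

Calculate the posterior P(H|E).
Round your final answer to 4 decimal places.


Using Bayes' theorem:

P(H|E) = P(E|H) × P(H) / P(E)
       = 0.8875 × 0.3500 / 0.5300
       = 0.31062500 / 0.5300
       = 0.5861

The evidence strengthens our belief in H.
Prior: 0.3500 → Posterior: 0.5861


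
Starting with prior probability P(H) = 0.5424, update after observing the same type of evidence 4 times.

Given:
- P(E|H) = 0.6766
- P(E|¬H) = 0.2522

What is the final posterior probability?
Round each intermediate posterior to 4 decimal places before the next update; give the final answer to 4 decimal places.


Sequential Bayesian updating:

Initial prior: P(H) = 0.5424

Update 1:
  P(E) = 0.6766 × 0.5424 + 0.2522 × 0.4576 = 0.36698784 + 0.11540672 = 0.48239456
  P(H|E) = 0.36698784 / 0.48239456 = 0.7608

Update 2:
  P(E) = 0.6766 × 0.7608 + 0.2522 × 0.2392 = 0.51475728 + 0.06032624 = 0.57508352
  P(H|E) = 0.51475728 / 0.57508352 = 0.8951

Update 3:
  P(E) = 0.6766 × 0.8951 + 0.2522 × 0.1049 = 0.60562466 + 0.02645578 = 0.63208044
  P(H|E) = 0.60562466 / 0.63208044 = 0.9581

Update 4:
  P(E) = 0.6766 × 0.9581 + 0.2522 × 0.0419 = 0.64825046 + 0.01056718 = 0.65881764
  P(H|E) = 0.64825046 / 0.65881764 = 0.9840

Final posterior: 0.9840


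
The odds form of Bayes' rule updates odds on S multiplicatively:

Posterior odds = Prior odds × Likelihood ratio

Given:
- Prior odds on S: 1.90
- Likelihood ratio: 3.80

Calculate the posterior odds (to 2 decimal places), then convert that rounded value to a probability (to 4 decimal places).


Step 1: Calculate posterior odds
Posterior odds = Prior odds × LR
               = 1.90 × 3.80
               = 7.22

Step 2: Convert to probability
P(S|E) = Posterior odds / (1 + Posterior odds)
       = 7.22 / (1 + 7.22)
       = 7.22 / 8.22
       = 0.8783

The evidence increased P(S) from 0.6552 to 0.8783.


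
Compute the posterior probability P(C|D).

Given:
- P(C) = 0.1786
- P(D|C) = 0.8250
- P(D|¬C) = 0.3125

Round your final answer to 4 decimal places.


Bayes' theorem: P(C|D) = P(D|C) × P(C) / P(D)

Step 1: Calculate P(D) using law of total probability
P(D) = P(D|C)P(C) + P(D|¬C)P(¬C)
     = 0.8250 × 0.1786 + 0.3125 × 0.8214
     = 0.14734500 + 0.25668750
     = 0.40403250

Step 2: Apply Bayes' theorem
P(C|D) = P(D|C) × P(C) / P(D)
       = 0.14734500 / 0.40403250
       = 0.3647


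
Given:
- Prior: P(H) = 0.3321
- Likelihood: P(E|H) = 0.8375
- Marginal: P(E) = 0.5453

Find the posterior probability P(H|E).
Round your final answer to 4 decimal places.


Using Bayes' theorem:

P(H|E) = P(E|H) × P(H) / P(E)
       = 0.8375 × 0.3321 / 0.5453
       = 0.27813375 / 0.5453
       = 0.5101

The evidence strengthens our belief in H.
Prior: 0.3321 → Posterior: 0.5101


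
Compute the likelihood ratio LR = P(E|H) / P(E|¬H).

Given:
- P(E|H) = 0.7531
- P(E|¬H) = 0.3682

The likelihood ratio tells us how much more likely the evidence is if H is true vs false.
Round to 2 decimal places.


Likelihood Ratio (LR) = P(E|H) / P(E|¬H)

LR = 0.7531 / 0.3682
   = 2.05

The evidence is 2.05 times more likely if H is true than if H is false.
LR > 1, so observing E raises the odds in favor of H.


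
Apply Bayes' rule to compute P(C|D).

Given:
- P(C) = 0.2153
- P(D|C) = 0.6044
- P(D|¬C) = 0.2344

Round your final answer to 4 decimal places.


Bayes' theorem: P(C|D) = P(D|C) × P(C) / P(D)

Step 1: Calculate P(D) using law of total probability
P(D) = P(D|C)P(C) + P(D|¬C)P(¬C)
     = 0.6044 × 0.2153 + 0.2344 × 0.7847
     = 0.13012732 + 0.18393368
     = 0.31406100

Step 2: Apply Bayes' theorem
P(C|D) = P(D|C) × P(C) / P(D)
       = 0.13012732 / 0.31406100
       = 0.4143


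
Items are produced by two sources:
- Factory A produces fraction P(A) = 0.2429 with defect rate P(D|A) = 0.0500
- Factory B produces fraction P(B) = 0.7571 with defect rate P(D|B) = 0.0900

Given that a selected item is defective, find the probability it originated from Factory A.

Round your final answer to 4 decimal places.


Let A = from Factory A, D = defective

Given:
- P(A) = 0.2429, P(B) = 0.7571
- P(D|A) = 0.0500, P(D|B) = 0.0900

Step 1: Find P(D)
P(D) = P(D|A)P(A) + P(D|B)P(B)
     = 0.0500 × 0.2429 + 0.0900 × 0.7571
     = 0.01214500 + 0.06813900
     = 0.08028400

Step 2: Apply Bayes' theorem
P(A|D) = P(D|A)P(A) / P(D)
       = 0.01214500 / 0.08028400
       = 0.1513


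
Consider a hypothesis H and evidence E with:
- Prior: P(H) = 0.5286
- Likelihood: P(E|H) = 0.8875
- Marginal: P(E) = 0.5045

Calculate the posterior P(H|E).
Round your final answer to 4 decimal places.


Using Bayes' theorem:

P(H|E) = P(E|H) × P(H) / P(E)
       = 0.8875 × 0.5286 / 0.5045
       = 0.46913250 / 0.5045
       = 0.9299

The evidence strengthens our belief in H.
Prior: 0.5286 → Posterior: 0.9299


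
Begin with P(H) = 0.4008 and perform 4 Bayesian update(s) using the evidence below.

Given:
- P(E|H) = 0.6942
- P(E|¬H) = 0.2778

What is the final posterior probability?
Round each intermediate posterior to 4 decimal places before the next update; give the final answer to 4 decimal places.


Sequential Bayesian updating:

Initial prior: P(H) = 0.4008

Update 1:
  P(E) = 0.6942 × 0.4008 + 0.2778 × 0.5992 = 0.27823536 + 0.16645776 = 0.44469312
  P(H|E) = 0.27823536 / 0.44469312 = 0.6257

Update 2:
  P(E) = 0.6942 × 0.6257 + 0.2778 × 0.3743 = 0.43436094 + 0.10398054 = 0.53834148
  P(H|E) = 0.43436094 / 0.53834148 = 0.8069

Update 3:
  P(E) = 0.6942 × 0.8069 + 0.2778 × 0.1931 = 0.56014998 + 0.05364318 = 0.61379316
  P(H|E) = 0.56014998 / 0.61379316 = 0.9126

Update 4:
  P(E) = 0.6942 × 0.9126 + 0.2778 × 0.0874 = 0.63352692 + 0.02427972 = 0.65780664
  P(H|E) = 0.63352692 / 0.65780664 = 0.9631

Final posterior: 0.9631


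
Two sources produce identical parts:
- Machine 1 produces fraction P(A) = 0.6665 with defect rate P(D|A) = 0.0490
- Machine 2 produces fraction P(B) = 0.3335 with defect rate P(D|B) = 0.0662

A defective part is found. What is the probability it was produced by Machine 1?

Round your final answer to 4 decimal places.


Let A = from Machine 1, D = defective

Given:
- P(A) = 0.6665, P(B) = 0.3335
- P(D|A) = 0.0490, P(D|B) = 0.0662

Step 1: Find P(D)
P(D) = P(D|A)P(A) + P(D|B)P(B)
     = 0.0490 × 0.6665 + 0.0662 × 0.3335
     = 0.03265850 + 0.02207770
     = 0.05473620

Step 2: Apply Bayes' theorem
P(A|D) = P(D|A)P(A) / P(D)
       = 0.03265850 / 0.05473620
       = 0.5967


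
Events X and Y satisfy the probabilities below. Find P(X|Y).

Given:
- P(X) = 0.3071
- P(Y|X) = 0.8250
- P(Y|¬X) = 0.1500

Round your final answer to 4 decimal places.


Bayes' theorem: P(X|Y) = P(Y|X) × P(X) / P(Y)

Step 1: Calculate P(Y) using law of total probability
P(Y) = P(Y|X)P(X) + P(Y|¬X)P(¬X)
     = 0.8250 × 0.3071 + 0.1500 × 0.6929
     = 0.25335750 + 0.10393500
     = 0.35729250

Step 2: Apply Bayes' theorem
P(X|Y) = P(Y|X) × P(X) / P(Y)
       = 0.25335750 / 0.35729250
       = 0.7091


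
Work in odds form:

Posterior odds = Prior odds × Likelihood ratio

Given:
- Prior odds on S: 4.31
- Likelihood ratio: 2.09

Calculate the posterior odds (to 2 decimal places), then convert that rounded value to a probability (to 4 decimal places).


Step 1: Calculate posterior odds
Posterior odds = Prior odds × LR
               = 4.31 × 2.09
               = 9.01

Step 2: Convert to probability
P(S|E) = Posterior odds / (1 + Posterior odds)
       = 9.01 / (1 + 9.01)
       = 9.01 / 10.01
       = 0.9001

The evidence increased P(S) from 0.8117 to 0.9001.


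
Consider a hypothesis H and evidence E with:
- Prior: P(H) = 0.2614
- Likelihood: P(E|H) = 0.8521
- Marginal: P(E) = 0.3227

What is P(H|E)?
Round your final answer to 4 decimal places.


Using Bayes' theorem:

P(H|E) = P(E|H) × P(H) / P(E)
       = 0.8521 × 0.2614 / 0.3227
       = 0.22273894 / 0.3227
       = 0.6902

The evidence strengthens our belief in H.
Prior: 0.2614 → Posterior: 0.6902


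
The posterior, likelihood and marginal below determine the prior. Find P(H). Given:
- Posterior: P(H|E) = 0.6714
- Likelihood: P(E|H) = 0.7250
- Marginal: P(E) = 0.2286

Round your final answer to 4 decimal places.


From Bayes' theorem: P(H|E) = P(E|H) × P(H) / P(E)

Rearranging for P(H):
P(H) = P(H|E) × P(E) / P(E|H)
     = 0.6714 × 0.2286 / 0.7250
     = 0.15348204 / 0.7250
     = 0.2117


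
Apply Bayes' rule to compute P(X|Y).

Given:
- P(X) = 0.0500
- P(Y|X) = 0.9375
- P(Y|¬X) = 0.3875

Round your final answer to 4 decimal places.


Bayes' theorem: P(X|Y) = P(Y|X) × P(X) / P(Y)

Step 1: Calculate P(Y) using law of total probability
P(Y) = P(Y|X)P(X) + P(Y|¬X)P(¬X)
     = 0.9375 × 0.0500 + 0.3875 × 0.9500
     = 0.04687500 + 0.36812500
     = 0.41500000

Step 2: Apply Bayes' theorem
P(X|Y) = P(Y|X) × P(X) / P(Y)
       = 0.04687500 / 0.41500000
       = 0.1130


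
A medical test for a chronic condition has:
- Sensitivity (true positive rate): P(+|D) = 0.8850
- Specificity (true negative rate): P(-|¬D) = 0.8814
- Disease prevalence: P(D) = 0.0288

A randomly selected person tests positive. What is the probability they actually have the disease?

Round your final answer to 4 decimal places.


Let D = has disease, + = positive test

Given:
- P(D) = 0.0288 (prevalence)
- P(+|D) = 0.8850 (sensitivity)
- P(-|¬D) = 0.8814 (specificity)
- P(+|¬D) = 0.1186 (false positive rate = 1 - specificity)

Step 1: Find P(+)
P(+) = P(+|D)P(D) + P(+|¬D)P(¬D)
     = 0.8850 × 0.0288 + 0.1186 × 0.9712
     = 0.02548800 + 0.11518432
     = 0.14067232

Step 2: Apply Bayes' theorem for P(D|+)
P(D|+) = P(+|D)P(D) / P(+)
       = 0.02548800 / 0.14067232
       = 0.1812


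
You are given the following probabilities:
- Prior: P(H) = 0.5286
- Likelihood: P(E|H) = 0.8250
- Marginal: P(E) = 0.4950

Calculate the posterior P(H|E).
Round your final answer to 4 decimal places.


Using Bayes' theorem:

P(H|E) = P(E|H) × P(H) / P(E)
       = 0.8250 × 0.5286 / 0.4950
       = 0.43609500 / 0.4950
       = 0.8810

The evidence strengthens our belief in H.
Prior: 0.5286 → Posterior: 0.8810


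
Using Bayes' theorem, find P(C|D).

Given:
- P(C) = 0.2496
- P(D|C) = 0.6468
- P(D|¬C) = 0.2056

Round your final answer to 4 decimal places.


Bayes' theorem: P(C|D) = P(D|C) × P(C) / P(D)

Step 1: Calculate P(D) using law of total probability
P(D) = P(D|C)P(C) + P(D|¬C)P(¬C)
     = 0.6468 × 0.2496 + 0.2056 × 0.7504
     = 0.16144128 + 0.15428224
     = 0.31572352

Step 2: Apply Bayes' theorem
P(C|D) = P(D|C) × P(C) / P(D)
       = 0.16144128 / 0.31572352
       = 0.5113


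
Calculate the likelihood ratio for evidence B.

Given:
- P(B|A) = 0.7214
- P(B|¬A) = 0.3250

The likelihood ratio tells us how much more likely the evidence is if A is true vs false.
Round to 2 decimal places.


Likelihood Ratio (LR) = P(B|A) / P(B|¬A)

LR = 0.7214 / 0.3250
   = 2.22

The evidence is 2.22 times more likely if A is true than if A is false.
Since LR > 1, the evidence supports A over ¬A.


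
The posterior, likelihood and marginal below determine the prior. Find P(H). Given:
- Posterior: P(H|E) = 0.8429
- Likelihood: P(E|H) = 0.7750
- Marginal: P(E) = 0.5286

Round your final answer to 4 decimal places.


From Bayes' theorem: P(H|E) = P(E|H) × P(H) / P(E)

Rearranging for P(H):
P(H) = P(H|E) × P(E) / P(E|H)
     = 0.8429 × 0.5286 / 0.7750
     = 0.44555694 / 0.7750
     = 0.5749


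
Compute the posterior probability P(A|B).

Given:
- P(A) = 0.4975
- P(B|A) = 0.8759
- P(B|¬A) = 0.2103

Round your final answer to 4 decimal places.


Bayes' theorem: P(A|B) = P(B|A) × P(A) / P(B)

Step 1: Calculate P(B) using law of total probability
P(B) = P(B|A)P(A) + P(B|¬A)P(¬A)
     = 0.8759 × 0.4975 + 0.2103 × 0.5025
     = 0.43576025 + 0.10567575
     = 0.54143600

Step 2: Apply Bayes' theorem
P(A|B) = P(B|A) × P(A) / P(B)
       = 0.43576025 / 0.54143600
       = 0.8048


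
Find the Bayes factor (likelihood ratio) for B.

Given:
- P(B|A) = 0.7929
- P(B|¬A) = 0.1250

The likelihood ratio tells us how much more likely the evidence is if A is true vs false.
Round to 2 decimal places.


Likelihood Ratio (LR) = P(B|A) / P(B|¬A)

LR = 0.7929 / 0.1250
   = 6.34

The evidence is 6.34 times more likely if A is true than if A is false.
LR > 1, so observing B raises the odds in favor of A.


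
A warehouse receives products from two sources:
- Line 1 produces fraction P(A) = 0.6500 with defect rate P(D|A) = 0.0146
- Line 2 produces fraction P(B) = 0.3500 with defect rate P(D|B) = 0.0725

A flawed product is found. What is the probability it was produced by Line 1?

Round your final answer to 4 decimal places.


Let A = from Line 1, D = flawed

Given:
- P(A) = 0.6500, P(B) = 0.3500
- P(D|A) = 0.0146, P(D|B) = 0.0725

Step 1: Find P(D)
P(D) = P(D|A)P(A) + P(D|B)P(B)
     = 0.0146 × 0.6500 + 0.0725 × 0.3500
     = 0.00949000 + 0.02537500
     = 0.03486500

Step 2: Apply Bayes' theorem
P(A|D) = P(D|A)P(A) / P(D)
       = 0.00949000 / 0.03486500
       = 0.2722


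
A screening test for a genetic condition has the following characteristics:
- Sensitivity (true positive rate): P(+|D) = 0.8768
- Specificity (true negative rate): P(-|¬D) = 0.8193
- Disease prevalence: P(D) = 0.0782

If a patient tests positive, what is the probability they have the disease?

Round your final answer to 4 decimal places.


Let D = has disease, + = positive test

Given:
- P(D) = 0.0782 (prevalence)
- P(+|D) = 0.8768 (sensitivity)
- P(-|¬D) = 0.8193 (specificity)
- P(+|¬D) = 0.1807 (false positive rate = 1 - specificity)

Step 1: Find P(+)
P(+) = P(+|D)P(D) + P(+|¬D)P(¬D)
     = 0.8768 × 0.0782 + 0.1807 × 0.9218
     = 0.06856576 + 0.16656926
     = 0.23513502

Step 2: Apply Bayes' theorem for P(D|+)
P(D|+) = P(+|D)P(D) / P(+)
       = 0.06856576 / 0.23513502
       = 0.2916


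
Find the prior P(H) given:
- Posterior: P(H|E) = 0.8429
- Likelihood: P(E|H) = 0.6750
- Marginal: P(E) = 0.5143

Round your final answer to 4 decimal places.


From Bayes' theorem: P(H|E) = P(E|H) × P(H) / P(E)

Rearranging for P(H):
P(H) = P(H|E) × P(E) / P(E|H)
     = 0.8429 × 0.5143 / 0.6750
     = 0.43350347 / 0.6750
     = 0.6422


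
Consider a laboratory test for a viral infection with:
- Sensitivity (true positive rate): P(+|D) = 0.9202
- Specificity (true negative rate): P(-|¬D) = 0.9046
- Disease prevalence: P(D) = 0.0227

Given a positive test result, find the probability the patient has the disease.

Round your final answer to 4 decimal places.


Let D = has disease, + = positive test

Given:
- P(D) = 0.0227 (prevalence)
- P(+|D) = 0.9202 (sensitivity)
- P(-|¬D) = 0.9046 (specificity)
- P(+|¬D) = 0.0954 (false positive rate = 1 - specificity)

Step 1: Find P(+)
P(+) = P(+|D)P(D) + P(+|¬D)P(¬D)
     = 0.9202 × 0.0227 + 0.0954 × 0.9773
     = 0.02088854 + 0.09323442
     = 0.11412296

Step 2: Apply Bayes' theorem for P(D|+)
P(D|+) = P(+|D)P(D) / P(+)
       = 0.02088854 / 0.11412296
       = 0.1830


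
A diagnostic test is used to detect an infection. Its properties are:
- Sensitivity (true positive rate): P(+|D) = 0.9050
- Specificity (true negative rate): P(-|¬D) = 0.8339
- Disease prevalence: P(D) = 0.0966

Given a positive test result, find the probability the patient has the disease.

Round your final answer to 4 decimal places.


Let D = has disease, + = positive test

Given:
- P(D) = 0.0966 (prevalence)
- P(+|D) = 0.9050 (sensitivity)
- P(-|¬D) = 0.8339 (specificity)
- P(+|¬D) = 0.1661 (false positive rate = 1 - specificity)

Step 1: Find P(+)
P(+) = P(+|D)P(D) + P(+|¬D)P(¬D)
     = 0.9050 × 0.0966 + 0.1661 × 0.9034
     = 0.08742300 + 0.15005474
     = 0.23747774

Step 2: Apply Bayes' theorem for P(D|+)
P(D|+) = P(+|D)P(D) / P(+)
       = 0.08742300 / 0.23747774
       = 0.3681


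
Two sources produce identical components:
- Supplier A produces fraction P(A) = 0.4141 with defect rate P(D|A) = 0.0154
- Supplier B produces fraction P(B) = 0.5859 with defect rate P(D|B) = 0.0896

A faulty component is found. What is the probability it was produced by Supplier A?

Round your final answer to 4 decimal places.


Let A = from Supplier A, D = faulty

Given:
- P(A) = 0.4141, P(B) = 0.5859
- P(D|A) = 0.0154, P(D|B) = 0.0896

Step 1: Find P(D)
P(D) = P(D|A)P(A) + P(D|B)P(B)
     = 0.0154 × 0.4141 + 0.0896 × 0.5859
     = 0.00637714 + 0.05249664
     = 0.05887378

Step 2: Apply Bayes' theorem
P(A|D) = P(D|A)P(A) / P(D)
       = 0.00637714 / 0.05887378
       = 0.1083


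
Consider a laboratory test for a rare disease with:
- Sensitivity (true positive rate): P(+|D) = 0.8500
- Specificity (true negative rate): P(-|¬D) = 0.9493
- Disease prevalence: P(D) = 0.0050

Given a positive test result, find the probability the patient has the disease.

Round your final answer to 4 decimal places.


Let D = has disease, + = positive test

Given:
- P(D) = 0.0050 (prevalence)
- P(+|D) = 0.8500 (sensitivity)
- P(-|¬D) = 0.9493 (specificity)
- P(+|¬D) = 0.0507 (false positive rate = 1 - specificity)

Step 1: Find P(+)
P(+) = P(+|D)P(D) + P(+|¬D)P(¬D)
     = 0.8500 × 0.0050 + 0.0507 × 0.9950
     = 0.00425000 + 0.05044650
     = 0.05469650

Step 2: Apply Bayes' theorem for P(D|+)
P(D|+) = P(+|D)P(D) / P(+)
       = 0.00425000 / 0.05469650
       = 0.0777


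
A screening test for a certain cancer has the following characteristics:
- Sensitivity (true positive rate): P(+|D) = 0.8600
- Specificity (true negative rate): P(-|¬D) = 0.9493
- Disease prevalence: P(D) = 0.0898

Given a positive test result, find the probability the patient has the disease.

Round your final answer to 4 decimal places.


Let D = has disease, + = positive test

Given:
- P(D) = 0.0898 (prevalence)
- P(+|D) = 0.8600 (sensitivity)
- P(-|¬D) = 0.9493 (specificity)
- P(+|¬D) = 0.0507 (false positive rate = 1 - specificity)

Step 1: Find P(+)
P(+) = P(+|D)P(D) + P(+|¬D)P(¬D)
     = 0.8600 × 0.0898 + 0.0507 × 0.9102
     = 0.07722800 + 0.04614714
     = 0.12337514

Step 2: Apply Bayes' theorem for P(D|+)
P(D|+) = P(+|D)P(D) / P(+)
       = 0.07722800 / 0.12337514
       = 0.6260


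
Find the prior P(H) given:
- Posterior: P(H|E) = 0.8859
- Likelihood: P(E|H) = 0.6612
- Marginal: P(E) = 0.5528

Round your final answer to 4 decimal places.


From Bayes' theorem: P(H|E) = P(E|H) × P(H) / P(E)

Rearranging for P(H):
P(H) = P(H|E) × P(E) / P(E|H)
     = 0.8859 × 0.5528 / 0.6612
     = 0.48972552 / 0.6612
     = 0.7407


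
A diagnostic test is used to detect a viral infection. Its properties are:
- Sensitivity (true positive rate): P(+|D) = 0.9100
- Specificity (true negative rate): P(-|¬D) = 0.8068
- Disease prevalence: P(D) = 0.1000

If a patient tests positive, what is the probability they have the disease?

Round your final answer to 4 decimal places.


Let D = has disease, + = positive test

Given:
- P(D) = 0.1000 (prevalence)
- P(+|D) = 0.9100 (sensitivity)
- P(-|¬D) = 0.8068 (specificity)
- P(+|¬D) = 0.1932 (false positive rate = 1 - specificity)

Step 1: Find P(+)
P(+) = P(+|D)P(D) + P(+|¬D)P(¬D)
     = 0.9100 × 0.1000 + 0.1932 × 0.9000
     = 0.09100000 + 0.17388000
     = 0.26488000

Step 2: Apply Bayes' theorem for P(D|+)
P(D|+) = P(+|D)P(D) / P(+)
       = 0.09100000 / 0.26488000
       = 0.3436


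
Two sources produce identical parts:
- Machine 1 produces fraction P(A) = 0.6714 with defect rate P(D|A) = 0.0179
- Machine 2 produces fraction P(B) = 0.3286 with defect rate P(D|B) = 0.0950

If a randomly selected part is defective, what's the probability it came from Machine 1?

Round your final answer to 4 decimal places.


Let A = from Machine 1, D = defective

Given:
- P(A) = 0.6714, P(B) = 0.3286
- P(D|A) = 0.0179, P(D|B) = 0.0950

Step 1: Find P(D)
P(D) = P(D|A)P(A) + P(D|B)P(B)
     = 0.0179 × 0.6714 + 0.0950 × 0.3286
     = 0.01201806 + 0.03121700
     = 0.04323506

Step 2: Apply Bayes' theorem
P(A|D) = P(D|A)P(A) / P(D)
       = 0.01201806 / 0.04323506
       = 0.2780


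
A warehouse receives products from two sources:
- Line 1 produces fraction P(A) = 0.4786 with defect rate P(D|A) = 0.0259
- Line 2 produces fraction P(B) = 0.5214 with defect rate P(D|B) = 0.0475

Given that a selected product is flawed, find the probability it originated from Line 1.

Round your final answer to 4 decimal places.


Let A = from Line 1, D = flawed

Given:
- P(A) = 0.4786, P(B) = 0.5214
- P(D|A) = 0.0259, P(D|B) = 0.0475

Step 1: Find P(D)
P(D) = P(D|A)P(A) + P(D|B)P(B)
     = 0.0259 × 0.4786 + 0.0475 × 0.5214
     = 0.01239574 + 0.02476650
     = 0.03716224

Step 2: Apply Bayes' theorem
P(A|D) = P(D|A)P(A) / P(D)
       = 0.01239574 / 0.03716224
       = 0.3336


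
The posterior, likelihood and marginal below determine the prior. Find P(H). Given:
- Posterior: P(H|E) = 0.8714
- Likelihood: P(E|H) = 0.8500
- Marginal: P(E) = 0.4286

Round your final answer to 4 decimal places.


From Bayes' theorem: P(H|E) = P(E|H) × P(H) / P(E)

Rearranging for P(H):
P(H) = P(H|E) × P(E) / P(E|H)
     = 0.8714 × 0.4286 / 0.8500
     = 0.37348204 / 0.8500
     = 0.4394


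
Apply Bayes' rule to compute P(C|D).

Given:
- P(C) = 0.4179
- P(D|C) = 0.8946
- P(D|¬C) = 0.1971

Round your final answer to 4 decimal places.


Bayes' theorem: P(C|D) = P(D|C) × P(C) / P(D)

Step 1: Calculate P(D) using law of total probability
P(D) = P(D|C)P(C) + P(D|¬C)P(¬C)
     = 0.8946 × 0.4179 + 0.1971 × 0.5821
     = 0.37385334 + 0.11473191
     = 0.48858525

Step 2: Apply Bayes' theorem
P(C|D) = P(D|C) × P(C) / P(D)
       = 0.37385334 / 0.48858525
       = 0.7652


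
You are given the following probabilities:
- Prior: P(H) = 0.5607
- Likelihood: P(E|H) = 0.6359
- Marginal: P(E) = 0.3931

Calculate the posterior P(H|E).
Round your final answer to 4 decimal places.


Using Bayes' theorem:

P(H|E) = P(E|H) × P(H) / P(E)
       = 0.6359 × 0.5607 / 0.3931
       = 0.35654913 / 0.3931
       = 0.9070

The evidence strengthens our belief in H.
Prior: 0.5607 → Posterior: 0.9070


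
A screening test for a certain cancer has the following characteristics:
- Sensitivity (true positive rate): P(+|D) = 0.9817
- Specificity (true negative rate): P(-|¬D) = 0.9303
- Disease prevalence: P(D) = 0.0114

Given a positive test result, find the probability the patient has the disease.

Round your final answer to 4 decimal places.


Let D = has disease, + = positive test

Given:
- P(D) = 0.0114 (prevalence)
- P(+|D) = 0.9817 (sensitivity)
- P(-|¬D) = 0.9303 (specificity)
- P(+|¬D) = 0.0697 (false positive rate = 1 - specificity)

Step 1: Find P(+)
P(+) = P(+|D)P(D) + P(+|¬D)P(¬D)
     = 0.9817 × 0.0114 + 0.0697 × 0.9886
     = 0.01119138 + 0.06890542
     = 0.08009680

Step 2: Apply Bayes' theorem for P(D|+)
P(D|+) = P(+|D)P(D) / P(+)
       = 0.01119138 / 0.08009680
       = 0.1397


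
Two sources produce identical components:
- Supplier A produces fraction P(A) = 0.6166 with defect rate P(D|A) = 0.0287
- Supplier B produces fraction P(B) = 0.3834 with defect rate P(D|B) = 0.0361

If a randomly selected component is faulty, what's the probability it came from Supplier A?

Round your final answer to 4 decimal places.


Let A = from Supplier A, D = faulty

Given:
- P(A) = 0.6166, P(B) = 0.3834
- P(D|A) = 0.0287, P(D|B) = 0.0361

Step 1: Find P(D)
P(D) = P(D|A)P(A) + P(D|B)P(B)
     = 0.0287 × 0.6166 + 0.0361 × 0.3834
     = 0.01769642 + 0.01384074
     = 0.03153716

Step 2: Apply Bayes' theorem
P(A|D) = P(D|A)P(A) / P(D)
       = 0.01769642 / 0.03153716
       = 0.5611
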